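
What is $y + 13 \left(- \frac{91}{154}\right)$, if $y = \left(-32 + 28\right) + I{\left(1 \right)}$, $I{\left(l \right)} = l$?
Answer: $- \frac{235}{22} \approx -10.682$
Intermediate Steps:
$y = -3$ ($y = \left(-32 + 28\right) + 1 = -4 + 1 = -3$)
$y + 13 \left(- \frac{91}{154}\right) = -3 + 13 \left(- \frac{91}{154}\right) = -3 + 13 \left(\left(-91\right) \frac{1}{154}\right) = -3 + 13 \left(- \frac{13}{22}\right) = -3 - \frac{169}{22} = - \frac{235}{22}$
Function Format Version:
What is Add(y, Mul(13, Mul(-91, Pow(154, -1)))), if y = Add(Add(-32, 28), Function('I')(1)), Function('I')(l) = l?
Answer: Rational(-235, 22) ≈ -10.682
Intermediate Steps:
y = -3 (y = Add(Add(-32, 28), 1) = Add(-4, 1) = -3)
Add(y, Mul(13, Mul(-91, Pow(154, -1)))) = Add(-3, Mul(13, Mul(-91, Pow(154, -1)))) = Add(-3, Mul(13, Mul(-91, Rational(1, 154)))) = Add(-3, Mul(13, Rational(-13, 22))) = Add(-3, Rational(-169, 22)) = Rational(-235, 22)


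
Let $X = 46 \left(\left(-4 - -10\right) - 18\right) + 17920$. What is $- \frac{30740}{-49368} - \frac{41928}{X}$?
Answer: $- \frac{48000287}{26794482} \approx -1.7914$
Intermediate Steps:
$X = 17368$ ($X = 46 \left(\left(-4 + 10\right) - 18\right) + 17920 = 46 \left(6 - 18\right) + 17920 = 46 \left(-12\right) + 17920 = -552 + 17920 = 17368$)
$- \frac{30740}{-49368} - \frac{41928}{X} = - \frac{30740}{-49368} - \frac{41928}{17368} = \left(-30740\right) \left(- \frac{1}{49368}\right) - \frac{5241}{2171} = \frac{7685}{12342} - \frac{5241}{2171} = - \frac{48000287}{26794482}$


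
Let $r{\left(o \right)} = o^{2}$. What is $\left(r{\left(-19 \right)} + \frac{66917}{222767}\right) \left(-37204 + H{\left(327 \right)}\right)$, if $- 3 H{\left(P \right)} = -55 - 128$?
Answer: $- \frac{2989484217972}{222767} \approx -1.342 \cdot 10^{7}$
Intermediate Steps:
$H{\left(P \right)} = 61$ ($H{\left(P \right)} = - \frac{-55 - 128}{3} = \left(- \frac{1}{3}\right) \left(-183\right) = 61$)
$\left(r{\left(-19 \right)} + \frac{66917}{222767}\right) \left(-37204 + H{\left(327 \right)}\right) = \left(\left(-19\right)^{2} + \frac{66917}{222767}\right) \left(-37204 + 61\right) = \left(361 + 66917 \cdot \frac{1}{222767}\right) \left(-37143\right) = \left(361 + \frac{66917}{222767}\right) \left(-37143\right) = \frac{80485804}{222767} \left(-37143\right) = - \frac{2989484217972}{222767}$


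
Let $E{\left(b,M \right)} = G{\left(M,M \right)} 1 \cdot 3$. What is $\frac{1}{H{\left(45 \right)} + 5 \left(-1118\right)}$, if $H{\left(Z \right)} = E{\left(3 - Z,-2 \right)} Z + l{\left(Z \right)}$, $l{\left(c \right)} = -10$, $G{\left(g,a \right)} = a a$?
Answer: $- \frac{1}{5060} \approx -0.00019763$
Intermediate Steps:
$G{\left(g,a \right)} = a^{2}$
$E{\left(b,M \right)} = 3 M^{2}$ ($E{\left(b,M \right)} = M^{2} \cdot 1 \cdot 3 = M^{2} \cdot 3 = 3 M^{2}$)
$H{\left(Z \right)} = -10 + 12 Z$ ($H{\left(Z \right)} = 3 \left(-2\right)^{2} Z - 10 = 3 \cdot 4 Z - 10 = 12 Z - 10 = -10 + 12 Z$)
$\frac{1}{H{\left(45 \right)} + 5 \left(-1118\right)} = \frac{1}{\left(-10 + 12 \cdot 45\right) + 5 \left(-1118\right)} = \frac{1}{\left(-10 + 540\right) - 5590} = \frac{1}{530 - 5590} = \frac{1}{-5060} = - \frac{1}{5060}$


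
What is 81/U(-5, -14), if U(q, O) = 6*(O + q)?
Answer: -27/38 ≈ -0.71053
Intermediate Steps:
U(q, O) = 6*O + 6*q
81/U(-5, -14) = 81/(6*(-14) + 6*(-5)) = 81/(-84 - 30) = 81/(-114) = 81*(-1/114) = -27/38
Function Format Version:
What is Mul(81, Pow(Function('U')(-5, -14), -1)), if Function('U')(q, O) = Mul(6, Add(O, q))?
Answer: Rational(-27, 38) ≈ -0.71053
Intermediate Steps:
Function('U')(q, O) = Add(Mul(6, O), Mul(6, q))
Mul(81, Pow(Function('U')(-5, -14), -1)) = Mul(81, Pow(Add(Mul(6, -14), Mul(6, -5)), -1)) = Mul(81, Pow(Add(-84, -30), -1)) = Mul(81, Pow(-114, -1)) = Mul(81, Rational(-1, 114)) = Rational(-27, 38)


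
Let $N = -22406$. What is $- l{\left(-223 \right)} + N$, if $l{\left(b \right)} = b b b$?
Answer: $11067161$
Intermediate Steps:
$l{\left(b \right)} = b^{3}$ ($l{\left(b \right)} = b^{2} b = b^{3}$)
$- l{\left(-223 \right)} + N = - \left(-223\right)^{3} - 22406 = \left(-1\right) \left(-11089567\right) - 22406 = 11089567 - 22406 = 11067161$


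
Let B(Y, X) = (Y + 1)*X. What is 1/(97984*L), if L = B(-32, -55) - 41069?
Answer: -1/3857042176 ≈ -2.5927e-10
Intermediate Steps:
B(Y, X) = X*(1 + Y) (B(Y, X) = (1 + Y)*X = X*(1 + Y))
L = -39364 (L = -55*(1 - 32) - 41069 = -55*(-31) - 41069 = 1705 - 41069 = -39364)
1/(97984*L) = 1/(97984*(-39364)) = (1/97984)*(-1/39364) = -1/3857042176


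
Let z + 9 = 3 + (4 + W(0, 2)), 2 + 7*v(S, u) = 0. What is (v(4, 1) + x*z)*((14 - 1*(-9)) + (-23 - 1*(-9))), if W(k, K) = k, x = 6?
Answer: -774/7 ≈ -110.57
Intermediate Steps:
v(S, u) = -2/7 (v(S, u) = -2/7 + (⅐)*0 = -2/7 + 0 = -2/7)
z = -2 (z = -9 + (3 + (4 + 0)) = -9 + (3 + 4) = -9 + 7 = -2)
(v(4, 1) + x*z)*((14 - 1*(-9)) + (-23 - 1*(-9))) = (-2/7 + 6*(-2))*((14 - 1*(-9)) + (-23 - 1*(-9))) = (-2/7 - 12)*((14 + 9) + (-23 + 9)) = -86*(23 - 14)/7 = -86/7*9 = -774/7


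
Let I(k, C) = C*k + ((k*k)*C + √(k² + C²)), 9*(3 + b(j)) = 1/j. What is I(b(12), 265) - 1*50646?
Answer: -572332019/11664 + √819208729/108 ≈ -48803.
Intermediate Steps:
b(j) = -3 + 1/(9*j)
I(k, C) = √(C² + k²) + C*k + C*k² (I(k, C) = C*k + (k²*C + √(C² + k²)) = C*k + (C*k² + √(C² + k²)) = C*k + (√(C² + k²) + C*k²) = √(C² + k²) + C*k + C*k²)
I(b(12), 265) - 1*50646 = (√(265² + (-3 + (⅑)/12)²) + 265*(-3 + (⅑)/12) + 265*(-3 + (⅑)/12)²) - 1*50646 = (√(70225 + (-3 + (⅑)*(1/12))²) + 265*(-3 + (⅑)*(1/12)) + 265*(-3 + (⅑)*(1/12))²) - 50646 = (√(70225 + (-3 + 1/108)²) + 265*(-3 + 1/108) + 265*(-3 + 1/108)²) - 50646 = (√(70225 + (-323/108)²) + 265*(-323/108) + 265*(-323/108)²) - 50646 = (√(70225 + 104329/11664) - 85595/108 + 265*(104329/11664)) - 50646 = (√(819208729/11664) - 85595/108 + 27647185/11664) - 50646 = (√819208729/108 - 85595/108 + 27647185/11664) - 50646 = (18402925/11664 + √819208729/108) - 50646 = -572332019/11664 + √819208729/108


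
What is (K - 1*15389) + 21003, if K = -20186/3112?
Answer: 8725291/1556 ≈ 5607.5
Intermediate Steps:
K = -10093/1556 (K = -20186*1/3112 = -10093/1556 ≈ -6.4865)
(K - 1*15389) + 21003 = (-10093/1556 - 1*15389) + 21003 = (-10093/1556 - 15389) + 21003 = -23955377/1556 + 21003 = 8725291/1556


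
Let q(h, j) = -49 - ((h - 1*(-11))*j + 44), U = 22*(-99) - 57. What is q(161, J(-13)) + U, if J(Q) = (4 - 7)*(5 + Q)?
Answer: -6456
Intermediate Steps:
U = -2235 (U = -2178 - 57 = -2235)
J(Q) = -15 - 3*Q (J(Q) = -3*(5 + Q) = -15 - 3*Q)
q(h, j) = -93 - j*(11 + h) (q(h, j) = -49 - ((h + 11)*j + 44) = -49 - ((11 + h)*j + 44) = -49 - (j*(11 + h) + 44) = -49 - (44 + j*(11 + h)) = -49 + (-44 - j*(11 + h)) = -93 - j*(11 + h))
q(161, J(-13)) + U = (-93 - 11*(-15 - 3*(-13)) - 1*161*(-15 - 3*(-13))) - 2235 = (-93 - 11*(-15 + 39) - 1*161*(-15 + 39)) - 2235 = (-93 - 11*24 - 1*161*24) - 2235 = (-93 - 264 - 3864) - 2235 = -4221 - 2235 = -6456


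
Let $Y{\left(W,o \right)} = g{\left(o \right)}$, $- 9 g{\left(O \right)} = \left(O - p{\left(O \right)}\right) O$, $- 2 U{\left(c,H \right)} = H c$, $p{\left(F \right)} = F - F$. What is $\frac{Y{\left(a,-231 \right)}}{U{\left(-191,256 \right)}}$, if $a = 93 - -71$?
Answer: $- \frac{5929}{24448} \approx -0.24251$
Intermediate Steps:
$p{\left(F \right)} = 0$
$U{\left(c,H \right)} = - \frac{H c}{2}$
$g{\left(O \right)} = - \frac{O^{2}}{9}$ ($g{\left(O \right)} = - \frac{\left(O - 0\right) O}{9} = - \frac{\left(O + 0\right) O}{9} = - \frac{O O}{9} = - \frac{O^{2}}{9}$)
$a = 164$ ($a = 93 + 71 = 164$)
$Y{\left(W,o \right)} = - \frac{o^{2}}{9}$
$\frac{Y{\left(a,-231 \right)}}{U{\left(-191,256 \right)}} = \frac{\left(- \frac{1}{9}\right) \left(-231\right)^{2}}{\left(- \frac{1}{2}\right) 256 \left(-191\right)} = \frac{\left(- \frac{1}{9}\right) 53361}{24448} = \left(-5929\right) \frac{1}{24448} = - \frac{5929}{24448}$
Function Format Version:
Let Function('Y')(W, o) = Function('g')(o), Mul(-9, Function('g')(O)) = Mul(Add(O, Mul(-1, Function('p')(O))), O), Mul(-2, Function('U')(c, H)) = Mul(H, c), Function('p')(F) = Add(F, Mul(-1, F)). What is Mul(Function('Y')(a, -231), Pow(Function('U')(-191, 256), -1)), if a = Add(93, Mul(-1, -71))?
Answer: Rational(-5929, 24448) ≈ -0.24251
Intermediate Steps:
Function('p')(F) = 0
Function('U')(c, H) = Mul(Rational(-1, 2), H, c) (Function('U')(c, H) = Mul(Rational(-1, 2), Mul(H, c)) = Mul(Rational(-1, 2), H, c))
Function('g')(O) = Mul(Rational(-1, 9), Pow(O, 2)) (Function('g')(O) = Mul(Rational(-1, 9), Mul(Add(O, Mul(-1, 0)), O)) = Mul(Rational(-1, 9), Mul(Add(O, 0), O)) = Mul(Rational(-1, 9), Mul(O, O)) = Mul(Rational(-1, 9), Pow(O, 2)))
a = 164 (a = Add(93, 71) = 164)
Function('Y')(W, o) = Mul(Rational(-1, 9), Pow(o, 2))
Mul(Function('Y')(a, -231), Pow(Function('U')(-191, 256), -1)) = Mul(Mul(Rational(-1, 9), Pow(-231, 2)), Pow(Mul(Rational(-1, 2), 256, -191), -1)) = Mul(Mul(Rational(-1, 9), 53361), Pow(24448, -1)) = Mul(-5929, Rational(1, 24448)) = Rational(-5929, 24448)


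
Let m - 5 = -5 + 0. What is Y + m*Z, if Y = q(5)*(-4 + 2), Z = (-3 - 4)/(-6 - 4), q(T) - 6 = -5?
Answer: -2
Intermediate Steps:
q(T) = 1 (q(T) = 6 - 5 = 1)
Z = 7/10 (Z = -7/(-10) = -7*(-⅒) = 7/10 ≈ 0.70000)
m = 0 (m = 5 + (-5 + 0) = 5 - 5 = 0)
Y = -2 (Y = 1*(-4 + 2) = 1*(-2) = -2)
Y + m*Z = -2 + 0*(7/10) = -2 + 0 = -2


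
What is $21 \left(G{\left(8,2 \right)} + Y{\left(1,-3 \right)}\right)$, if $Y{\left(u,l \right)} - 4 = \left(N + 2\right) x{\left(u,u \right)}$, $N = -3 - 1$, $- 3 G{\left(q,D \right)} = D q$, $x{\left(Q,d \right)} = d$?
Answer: $-70$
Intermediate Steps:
$G{\left(q,D \right)} = - \frac{D q}{3}$
$N = -4$ ($N = -3 - 1 = -4$)
$Y{\left(u,l \right)} = 4 - 2 u$ ($Y{\left(u,l \right)} = 4 + \left(-4 + 2\right) u = 4 - 2 u$)
$21 \left(G{\left(8,2 \right)} + Y{\left(1,-3 \right)}\right) = 21 \left(\left(- \frac{1}{3}\right) 2 \cdot 8 + \left(4 - 2\right)\right) = 21 \left(- \frac{16}{3} + \left(4 - 2\right)\right) = 21 \left(- \frac{16}{3} + 2\right) = 21 \left(- \frac{10}{3}\right) = -70$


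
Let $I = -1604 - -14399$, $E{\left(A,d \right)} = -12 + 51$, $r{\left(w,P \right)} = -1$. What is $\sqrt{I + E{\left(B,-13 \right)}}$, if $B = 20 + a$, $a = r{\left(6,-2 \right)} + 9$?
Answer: $3 \sqrt{1426} \approx 113.29$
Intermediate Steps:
$a = 8$ ($a = -1 + 9 = 8$)
$B = 28$ ($B = 20 + 8 = 28$)
$E{\left(A,d \right)} = 39$
$I = 12795$ ($I = -1604 + 14399 = 12795$)
$\sqrt{I + E{\left(B,-13 \right)}} = \sqrt{12795 + 39} = \sqrt{12834} = 3 \sqrt{1426}$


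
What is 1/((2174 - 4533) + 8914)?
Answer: 1/6555 ≈ 0.00015256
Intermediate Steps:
1/((2174 - 4533) + 8914) = 1/(-2359 + 8914) = 1/6555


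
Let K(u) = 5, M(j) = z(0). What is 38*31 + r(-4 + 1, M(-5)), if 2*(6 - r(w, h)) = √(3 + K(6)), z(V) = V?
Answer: 1184 - √2 ≈ 1182.6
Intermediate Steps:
M(j) = 0
r(w, h) = 6 - √2 (r(w, h) = 6 - √(3 + 5)/2 = 6 - √2)
38*31 + r(-4 + 1, M(-5)) = 38*31 + (6 - √2) = 1178 + (6 - √2) = 1184 - √2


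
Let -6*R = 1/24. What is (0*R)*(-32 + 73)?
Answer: 0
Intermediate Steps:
R = -1/144 (R = -1/6/24 = -1/6*1/24 = -1/144 ≈ -0.0069444)
(0*R)*(-32 + 73) = (0*(-1/144))*(-32 + 73) = 0*41 = 0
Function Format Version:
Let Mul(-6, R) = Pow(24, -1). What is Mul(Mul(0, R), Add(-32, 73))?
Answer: 0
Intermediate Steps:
R = Rational(-1, 144) (R = Mul(Rational(-1, 6), Pow(24, -1)) = Mul(Rational(-1, 6), Rational(1, 24)) = Rational(-1, 144) ≈ -0.0069444)
Mul(Mul(0, R), Add(-32, 73)) = Mul(Mul(0, Rational(-1, 144)), Add(-32, 73)) = Mul(0, 41) = 0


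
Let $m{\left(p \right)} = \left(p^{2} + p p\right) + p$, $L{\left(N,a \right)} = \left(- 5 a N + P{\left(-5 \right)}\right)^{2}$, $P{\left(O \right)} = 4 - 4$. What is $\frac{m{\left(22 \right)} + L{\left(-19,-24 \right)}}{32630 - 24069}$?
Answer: $\frac{742770}{1223} \approx 607.33$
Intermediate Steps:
$P{\left(O \right)} = 0$
$L{\left(N,a \right)} = 25 N^{2} a^{2}$ ($L{\left(N,a \right)} = \left(- 5 a N + 0\right)^{2} = \left(- 5 N a + 0\right)^{2} = \left(- 5 N a\right)^{2} = 25 N^{2} a^{2}$)
$m{\left(p \right)} = p + 2 p^{2}$ ($m{\left(p \right)} = \left(p^{2} + p^{2}\right) + p = 2 p^{2} + p = p + 2 p^{2}$)
$\frac{m{\left(22 \right)} + L{\left(-19,-24 \right)}}{32630 - 24069} = \frac{22 \left(1 + 2 \cdot 22\right) + 25 \left(-19\right)^{2} \left(-24\right)^{2}}{32630 - 24069} = \frac{22 \left(1 + 44\right) + 25 \cdot 361 \cdot 576}{8561} = \left(22 \cdot 45 + 5198400\right) \frac{1}{8561} = \left(990 + 5198400\right) \frac{1}{8561} = 5199390 \cdot \frac{1}{8561} = \frac{742770}{1223}$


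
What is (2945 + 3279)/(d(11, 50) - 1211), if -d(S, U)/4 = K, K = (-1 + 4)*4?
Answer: -6224/1259 ≈ -4.9436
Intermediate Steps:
K = 12 (K = 3*4 = 12)
d(S, U) = -48 (d(S, U) = -4*12 = -48)
(2945 + 3279)/(d(11, 50) - 1211) = (2945 + 3279)/(-48 - 1211) = 6224/(-1259) = 6224*(-1/1259) = -6224/1259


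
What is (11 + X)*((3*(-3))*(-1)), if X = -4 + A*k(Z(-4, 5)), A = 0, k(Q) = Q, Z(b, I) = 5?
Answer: 63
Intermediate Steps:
X = -4 (X = -4 + 0*5 = -4 + 0 = -4)
(11 + X)*((3*(-3))*(-1)) = (11 - 4)*((3*(-3))*(-1)) = 7*(-9*(-1)) = 7*9 = 63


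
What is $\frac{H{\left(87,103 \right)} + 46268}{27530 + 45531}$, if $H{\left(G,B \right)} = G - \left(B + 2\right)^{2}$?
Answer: $\frac{35330}{73061} \approx 0.48357$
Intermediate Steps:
$H{\left(G,B \right)} = G - \left(2 + B\right)^{2}$
$\frac{H{\left(87,103 \right)} + 46268}{27530 + 45531} = \frac{\left(87 - \left(2 + 103\right)^{2}\right) + 46268}{27530 + 45531} = \frac{\left(87 - 105^{2}\right) + 46268}{73061} = \left(\left(87 - 11025\right) + 46268\right) \frac{1}{73061} = \left(-10938 + 46268\right) \frac{1}{73061} = 35330 \cdot \frac{1}{73061} = \frac{35330}{73061}$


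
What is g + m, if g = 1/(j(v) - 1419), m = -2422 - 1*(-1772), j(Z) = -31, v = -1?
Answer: -942501/1450 ≈ -650.00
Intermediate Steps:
m = -650 (m = -2422 + 1772 = -650)
g = -1/1450 (g = 1/(-31 - 1419) = 1/(-1450) = -1/1450 ≈ -0.00068966)
g + m = -1/1450 - 650 = -942501/1450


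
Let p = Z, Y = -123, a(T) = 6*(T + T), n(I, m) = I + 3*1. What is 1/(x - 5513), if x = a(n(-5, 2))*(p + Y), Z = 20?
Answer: -1/3041 ≈ -0.00032884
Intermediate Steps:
n(I, m) = 3 + I (n(I, m) = I + 3 = 3 + I)
a(T) = 12*T (a(T) = 6*(2*T) = 12*T)
p = 20
x = 2472 (x = (12*(3 - 5))*(20 - 123) = (12*(-2))*(-103) = -24*(-103) = 2472)
1/(x - 5513) = 1/(2472 - 5513) = 1/(-3041) = -1/3041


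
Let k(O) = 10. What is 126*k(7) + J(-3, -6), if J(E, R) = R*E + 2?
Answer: 1280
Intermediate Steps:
J(E, R) = 2 + E*R (J(E, R) = E*R + 2 = 2 + E*R)
126*k(7) + J(-3, -6) = 126*10 + (2 - 3*(-6)) = 1260 + (2 + 18) = 1260 + 20 = 1280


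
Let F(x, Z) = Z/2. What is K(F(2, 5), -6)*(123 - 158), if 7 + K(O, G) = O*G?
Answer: 770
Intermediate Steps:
F(x, Z) = Z/2 (F(x, Z) = Z*(1/2) = Z/2)
K(O, G) = -7 + G*O (K(O, G) = -7 + O*G = -7 + G*O)
K(F(2, 5), -6)*(123 - 158) = (-7 - 3*5)*(123 - 158) = (-7 - 6*5/2)*(-35) = (-7 - 15)*(-35) = -22*(-35) = 770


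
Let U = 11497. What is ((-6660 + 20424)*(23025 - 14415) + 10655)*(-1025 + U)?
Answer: 1241127774040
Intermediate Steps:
((-6660 + 20424)*(23025 - 14415) + 10655)*(-1025 + U) = ((-6660 + 20424)*(23025 - 14415) + 10655)*(-1025 + 11497) = (13764*8610 + 10655)*10472 = (118508040 + 10655)*10472 = 118518695*10472 = 1241127774040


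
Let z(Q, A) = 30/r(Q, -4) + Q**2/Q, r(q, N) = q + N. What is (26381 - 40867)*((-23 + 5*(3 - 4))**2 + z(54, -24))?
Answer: -60739798/5 ≈ -1.2148e+7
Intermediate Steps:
r(q, N) = N + q
z(Q, A) = Q + 30/(-4 + Q) (z(Q, A) = 30/(-4 + Q) + Q**2/Q = 30/(-4 + Q) + Q = Q + 30/(-4 + Q))
(26381 - 40867)*((-23 + 5*(3 - 4))**2 + z(54, -24)) = (26381 - 40867)*((-23 + 5*(3 - 4))**2 + (30 + 54*(-4 + 54))/(-4 + 54)) = -14486*((-23 + 5*(-1))**2 + (30 + 54*50)/50) = -14486*((-23 - 5)**2 + (30 + 2700)/50) = -14486*((-28)**2 + (1/50)*2730) = -14486*(784 + 273/5) = -14486*4193/5 = -60739798/5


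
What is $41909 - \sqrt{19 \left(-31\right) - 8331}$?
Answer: $41909 - 2 i \sqrt{2230} \approx 41909.0 - 94.446 i$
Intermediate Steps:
$41909 - \sqrt{19 \left(-31\right) - 8331} = 41909 - \sqrt{-589 - 8331} = 41909 - \sqrt{-8920} = 41909 - 2 i \sqrt{2230}$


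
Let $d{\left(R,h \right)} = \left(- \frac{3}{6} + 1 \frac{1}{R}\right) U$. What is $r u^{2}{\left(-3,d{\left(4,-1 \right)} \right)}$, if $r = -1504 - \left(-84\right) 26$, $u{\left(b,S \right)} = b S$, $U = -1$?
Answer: $\frac{765}{2} \approx 382.5$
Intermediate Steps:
$d{\left(R,h \right)} = \frac{1}{2} - \frac{1}{R}$ ($d{\left(R,h \right)} = \left(- \frac{3}{6} + 1 \frac{1}{R}\right) \left(-1\right) = \left(\left(-3\right) \frac{1}{6} + \frac{1}{R}\right) \left(-1\right) = \left(- \frac{1}{2} + \frac{1}{R}\right) \left(-1\right) = \frac{1}{2} - \frac{1}{R}$)
$u{\left(b,S \right)} = S b$
$r = 680$ ($r = -1504 - -2184 = -1504 + 2184 = 680$)
$r u^{2}{\left(-3,d{\left(4,-1 \right)} \right)} = 680 \left(\frac{-2 + 4}{2 \cdot 4} \left(-3\right)\right)^{2} = 680 \left(\frac{1}{2} \cdot \frac{1}{4} \cdot 2 \left(-3\right)\right)^{2} = 680 \left(\frac{1}{4} \left(-3\right)\right)^{2} = 680 \left(- \frac{3}{4}\right)^{2} = 680 \cdot \frac{9}{16} = \frac{765}{2}$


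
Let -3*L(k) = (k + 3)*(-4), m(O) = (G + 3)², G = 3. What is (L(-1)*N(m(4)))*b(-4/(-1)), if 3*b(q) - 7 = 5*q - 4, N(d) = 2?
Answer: 368/9 ≈ 40.889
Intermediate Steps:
m(O) = 36 (m(O) = (3 + 3)² = 6² = 36)
L(k) = 4 + 4*k/3 (L(k) = -(k + 3)*(-4)/3 = -(3 + k)*(-4)/3 = -(-12 - 4*k)/3 = 4 + 4*k/3)
b(q) = 1 + 5*q/3 (b(q) = 7/3 + (5*q - 4)/3 = 7/3 + (-4 + 5*q)/3 = 7/3 + (-4/3 + 5*q/3) = 1 + 5*q/3)
(L(-1)*N(m(4)))*b(-4/(-1)) = ((4 + (4/3)*(-1))*2)*(1 + 5*(-4/(-1))/3) = ((4 - 4/3)*2)*(1 + 5*(-4*(-1))/3) = ((8/3)*2)*(1 + (5/3)*4) = 16*(1 + 20/3)/3 = (16/3)*(23/3) = 368/9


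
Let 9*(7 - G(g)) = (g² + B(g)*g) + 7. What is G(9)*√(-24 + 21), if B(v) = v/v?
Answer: -34*I*√3/9 ≈ -6.5433*I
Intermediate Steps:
B(v) = 1
G(g) = 56/9 - g/9 - g²/9 (G(g) = 7 - ((g² + 1*g) + 7)/9 = 7 - ((g² + g) + 7)/9 = 7 - ((g + g²) + 7)/9 = 7 - (7 + g + g²)/9 = 7 + (-7/9 - g/9 - g²/9) = 56/9 - g/9 - g²/9)
G(9)*√(-24 + 21) = (56/9 - ⅑*9 - ⅑*9²)*√(-24 + 21) = (56/9 - 1 - ⅑*81)*√(-3) = (56/9 - 1 - 9)*(I*√3) = -34*I*√3/9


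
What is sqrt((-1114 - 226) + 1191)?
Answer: I*sqrt(149) ≈ 12.207*I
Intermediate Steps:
sqrt((-1114 - 226) + 1191) = sqrt(-1340 + 1191) = sqrt(-149) = I*sqrt(149)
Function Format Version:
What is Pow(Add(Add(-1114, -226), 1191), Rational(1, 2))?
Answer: Mul(I, Pow(149, Rational(1, 2))) ≈ Mul(12.207, I)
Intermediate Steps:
Pow(Add(Add(-1114, -226), 1191), Rational(1, 2)) = Pow(Add(-1340, 1191), Rational(1, 2)) = Pow(-149, Rational(1, 2)) = Mul(I, Pow(149, Rational(1, 2)))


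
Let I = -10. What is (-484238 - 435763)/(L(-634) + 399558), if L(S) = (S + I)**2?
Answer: -920001/814294 ≈ -1.1298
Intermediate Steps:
L(S) = (-10 + S)**2 (L(S) = (S - 10)**2 = (-10 + S)**2)
(-484238 - 435763)/(L(-634) + 399558) = (-484238 - 435763)/((-10 - 634)**2 + 399558) = -920001/((-644)**2 + 399558) = -920001/(414736 + 399558) = -920001/814294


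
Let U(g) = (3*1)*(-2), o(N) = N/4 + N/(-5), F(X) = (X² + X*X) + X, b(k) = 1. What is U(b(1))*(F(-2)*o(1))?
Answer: -9/5 ≈ -1.8000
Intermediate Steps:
F(X) = X + 2*X² (F(X) = (X² + X²) + X = 2*X² + X = X + 2*X²)
o(N) = N/20 (o(N) = N*(¼) + N*(-⅕) = N/4 - N/5 = N/20)
U(g) = -6 (U(g) = 3*(-2) = -6)
U(b(1))*(F(-2)*o(1)) = -6*(-2*(1 + 2*(-2)))*(1/20)*1 = -6*(-2*(1 - 4))/20 = -6*(-2*(-3))/20 = -36/20 = -6*3/10 = -9/5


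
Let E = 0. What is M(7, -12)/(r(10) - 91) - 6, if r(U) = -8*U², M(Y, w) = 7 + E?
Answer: -5353/891 ≈ -6.0079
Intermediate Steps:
M(Y, w) = 7 (M(Y, w) = 7 + 0 = 7)
M(7, -12)/(r(10) - 91) - 6 = 7/(-8*10² - 91) - 6 = 7/(-8*100 - 91) - 6 = 7/(-800 - 91) - 6 = 7/(-891) - 6 = -1/891*7 - 6 = -7/891 - 6 = -5353/891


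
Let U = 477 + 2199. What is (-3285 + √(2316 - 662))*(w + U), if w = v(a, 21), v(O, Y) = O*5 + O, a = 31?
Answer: -9401670 + 2862*√1654 ≈ -9.2853e+6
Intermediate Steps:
v(O, Y) = 6*O (v(O, Y) = 5*O + O = 6*O)
w = 186 (w = 6*31 = 186)
U = 2676
(-3285 + √(2316 - 662))*(w + U) = (-3285 + √(2316 - 662))*(186 + 2676) = (-3285 + √1654)*2862 = -9401670 + 2862*√1654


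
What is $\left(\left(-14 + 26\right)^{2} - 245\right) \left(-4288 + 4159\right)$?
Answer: $13029$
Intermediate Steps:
$\left(\left(-14 + 26\right)^{2} - 245\right) \left(-4288 + 4159\right) = \left(12^{2} - 245\right) \left(-129\right) = \left(144 - 245\right) \left(-129\right) = \left(-101\right) \left(-129\right) = 13029$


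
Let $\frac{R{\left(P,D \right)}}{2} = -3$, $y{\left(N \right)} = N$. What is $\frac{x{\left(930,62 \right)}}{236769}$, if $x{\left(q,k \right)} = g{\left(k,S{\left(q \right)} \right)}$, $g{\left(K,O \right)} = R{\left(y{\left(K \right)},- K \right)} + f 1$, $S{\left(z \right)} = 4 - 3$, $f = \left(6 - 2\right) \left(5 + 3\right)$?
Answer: $\frac{2}{18213} \approx 0.00010981$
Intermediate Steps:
$R{\left(P,D \right)} = -6$ ($R{\left(P,D \right)} = 2 \left(-3\right) = -6$)
$f = 32$ ($f = 4 \cdot 8 = 32$)
$S{\left(z \right)} = 1$
$g{\left(K,O \right)} = 26$ ($g{\left(K,O \right)} = -6 + 32 \cdot 1 = -6 + 32 = 26$)
$x{\left(q,k \right)} = 26$
$\frac{x{\left(930,62 \right)}}{236769} = \frac{26}{236769} = 26 \cdot \frac{1}{236769} = \frac{2}{18213}$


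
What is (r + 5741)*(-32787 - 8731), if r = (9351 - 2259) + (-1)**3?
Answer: -532758976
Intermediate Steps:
r = 7091 (r = 7092 - 1 = 7091)
(r + 5741)*(-32787 - 8731) = (7091 + 5741)*(-32787 - 8731) = 12832*(-41518) = -532758976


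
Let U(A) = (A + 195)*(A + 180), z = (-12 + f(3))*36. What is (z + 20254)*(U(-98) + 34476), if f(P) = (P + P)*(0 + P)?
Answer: 868542100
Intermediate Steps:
f(P) = 2*P² (f(P) = (2*P)*P = 2*P²)
z = 216 (z = (-12 + 2*3²)*36 = (-12 + 2*9)*36 = (-12 + 18)*36 = 6*36 = 216)
U(A) = (180 + A)*(195 + A) (U(A) = (195 + A)*(180 + A) = (180 + A)*(195 + A))
(z + 20254)*(U(-98) + 34476) = (216 + 20254)*((35100 + (-98)² + 375*(-98)) + 34476) = 20470*((35100 + 9604 - 36750) + 34476) = 20470*(7954 + 34476) = 20470*42430 = 868542100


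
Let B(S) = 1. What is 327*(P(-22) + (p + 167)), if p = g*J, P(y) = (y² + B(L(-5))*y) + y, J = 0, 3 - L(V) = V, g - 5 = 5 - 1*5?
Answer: 198489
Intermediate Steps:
g = 5 (g = 5 + (5 - 1*5) = 5 + (5 - 5) = 5 + 0 = 5)
L(V) = 3 - V
P(y) = y² + 2*y (P(y) = (y² + 1*y) + y = (y² + y) + y = (y + y²) + y = y² + 2*y)
p = 0 (p = 5*0 = 0)
327*(P(-22) + (p + 167)) = 327*(-22*(2 - 22) + (0 + 167)) = 327*(-22*(-20) + 167) = 327*(440 + 167) = 327*607 = 198489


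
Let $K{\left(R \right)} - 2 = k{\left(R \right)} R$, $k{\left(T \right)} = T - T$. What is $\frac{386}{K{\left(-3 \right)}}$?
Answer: $193$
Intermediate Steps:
$k{\left(T \right)} = 0$
$K{\left(R \right)} = 2$ ($K{\left(R \right)} = 2 + 0 R = 2 + 0 = 2$)
$\frac{386}{K{\left(-3 \right)}} = \frac{386}{2} = 386 \cdot \frac{1}{2} = 193$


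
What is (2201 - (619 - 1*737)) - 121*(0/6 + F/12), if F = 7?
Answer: 26981/12 ≈ 2248.4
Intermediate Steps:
(2201 - (619 - 1*737)) - 121*(0/6 + F/12) = (2201 - (619 - 1*737)) - 121*(0/6 + 7/12) = (2201 - (619 - 737)) - 121*(0*(⅙) + 7*(1/12)) = (2201 - 1*(-118)) - 121*(0 + 7/12) = (2201 + 118) - 121*7/12 = 2319 - 1*847/12 = 2319 - 847/12 = 26981/12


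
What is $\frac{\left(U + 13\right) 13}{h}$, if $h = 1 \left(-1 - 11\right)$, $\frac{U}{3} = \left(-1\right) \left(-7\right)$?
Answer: $- \frac{221}{6} \approx -36.833$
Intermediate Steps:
$U = 21$ ($U = 3 \left(\left(-1\right) \left(-7\right)\right) = 3 \cdot 7 = 21$)
$h = -12$ ($h = 1 \left(-12\right) = -12$)
$\frac{\left(U + 13\right) 13}{h} = \frac{\left(21 + 13\right) 13}{-12} = 34 \cdot 13 \left(- \frac{1}{12}\right) = 442 \left(- \frac{1}{12}\right) = - \frac{221}{6}$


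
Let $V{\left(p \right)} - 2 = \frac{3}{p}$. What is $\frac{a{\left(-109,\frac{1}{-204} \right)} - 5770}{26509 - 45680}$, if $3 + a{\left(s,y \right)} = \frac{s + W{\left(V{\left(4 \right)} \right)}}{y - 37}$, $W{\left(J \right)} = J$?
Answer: $\frac{43558702}{144721879} \approx 0.30098$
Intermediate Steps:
$V{\left(p \right)} = 2 + \frac{3}{p}$
$a{\left(s,y \right)} = -3 + \frac{\frac{11}{4} + s}{-37 + y}$ ($a{\left(s,y \right)} = -3 + \frac{s + \left(2 + \frac{3}{4}\right)}{y - 37} = -3 + \frac{s + \left(2 + 3 \cdot \frac{1}{4}\right)}{-37 + y} = -3 + \frac{s + \left(2 + \frac{3}{4}\right)}{-37 + y} = -3 + \frac{s + \frac{11}{4}}{-37 + y} = -3 + \frac{\frac{11}{4} + s}{-37 + y}$)
$\frac{a{\left(-109,\frac{1}{-204} \right)} - 5770}{26509 - 45680} = \frac{\frac{\frac{455}{4} - 109 - \frac{3}{-204}}{-37 + \frac{1}{-204}} - 5770}{26509 - 45680} = \frac{\frac{\frac{455}{4} - 109 - - \frac{1}{68}}{-37 - \frac{1}{204}} - 5770}{-19171} = \left(\frac{\frac{455}{4} - 109 + \frac{1}{68}}{- \frac{7549}{204}} - 5770\right) \left(- \frac{1}{19171}\right) = \left(\left(- \frac{204}{7549}\right) \frac{81}{17} - 5770\right) \left(- \frac{1}{19171}\right) = \left(- \frac{972}{7549} - 5770\right) \left(- \frac{1}{19171}\right) = \left(- \frac{43558702}{7549}\right) \left(- \frac{1}{19171}\right) = \frac{43558702}{144721879}$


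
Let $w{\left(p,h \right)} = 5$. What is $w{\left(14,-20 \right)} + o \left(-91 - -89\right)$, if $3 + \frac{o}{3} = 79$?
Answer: $-451$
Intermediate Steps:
$o = 228$ ($o = -9 + 3 \cdot 79 = -9 + 237 = 228$)
$w{\left(14,-20 \right)} + o \left(-91 - -89\right) = 5 + 228 \left(-91 - -89\right) = 5 + 228 \left(-91 + 89\right) = 5 + 228 \left(-2\right) = 5 - 456 = -451$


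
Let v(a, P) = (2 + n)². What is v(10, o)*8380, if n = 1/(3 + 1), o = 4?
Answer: 169695/4 ≈ 42424.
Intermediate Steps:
n = ¼ (n = 1/4 = ¼ ≈ 0.25000)
v(a, P) = 81/16 (v(a, P) = (2 + ¼)² = (9/4)² = 81/16)
v(10, o)*8380 = (81/16)*8380 = 169695/4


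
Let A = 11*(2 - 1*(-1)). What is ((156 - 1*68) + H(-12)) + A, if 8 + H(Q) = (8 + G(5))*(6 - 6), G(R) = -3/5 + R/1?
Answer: 113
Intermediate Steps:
G(R) = -3/5 + R (G(R) = -3*1/5 + R*1 = -3/5 + R)
H(Q) = -8 (H(Q) = -8 + (8 + (-3/5 + 5))*(6 - 6) = -8 + (8 + 22/5)*0 = -8 + (62/5)*0 = -8 + 0 = -8)
A = 33 (A = 11*(2 + 1) = 11*3 = 33)
((156 - 1*68) + H(-12)) + A = ((156 - 1*68) - 8) + 33 = ((156 - 68) - 8) + 33 = (88 - 8) + 33 = 80 + 33 = 113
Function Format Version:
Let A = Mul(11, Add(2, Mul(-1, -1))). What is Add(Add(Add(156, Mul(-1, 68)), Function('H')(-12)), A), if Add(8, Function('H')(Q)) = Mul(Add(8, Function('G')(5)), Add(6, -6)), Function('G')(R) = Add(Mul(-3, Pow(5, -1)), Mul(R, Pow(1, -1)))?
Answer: 113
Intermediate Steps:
Function('G')(R) = Add(Rational(-3, 5), R) (Function('G')(R) = Add(Mul(-3, Rational(1, 5)), Mul(R, 1)) = Add(Rational(-3, 5), R))
Function('H')(Q) = -8 (Function('H')(Q) = Add(-8, Mul(Add(8, Add(Rational(-3, 5), 5)), Add(6, -6))) = Add(-8, Mul(Add(8, Rational(22, 5)), 0)) = Add(-8, Mul(Rational(62, 5), 0)) = Add(-8, 0) = -8)
A = 33 (A = Mul(11, Add(2, 1)) = Mul(11, 3) = 33)
Add(Add(Add(156, Mul(-1, 68)), Function('H')(-12)), A) = Add(Add(Add(156, Mul(-1, 68)), -8), 33) = Add(Add(Add(156, -68), -8), 33) = Add(Add(88, -8), 33) = Add(80, 33) = 113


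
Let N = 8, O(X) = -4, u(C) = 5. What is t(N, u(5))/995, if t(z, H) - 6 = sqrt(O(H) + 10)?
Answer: 6/995 + sqrt(6)/995 ≈ 0.0084919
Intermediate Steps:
t(z, H) = 6 + sqrt(6) (t(z, H) = 6 + sqrt(-4 + 10) = 6 + sqrt(6))
t(N, u(5))/995 = (6 + sqrt(6))/995 = (6 + sqrt(6))*(1/995) = 6/995 + sqrt(6)/995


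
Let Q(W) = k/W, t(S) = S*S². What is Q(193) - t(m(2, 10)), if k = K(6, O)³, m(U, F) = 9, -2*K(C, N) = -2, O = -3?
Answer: -140696/193 ≈ -729.00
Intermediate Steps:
K(C, N) = 1 (K(C, N) = -½*(-2) = 1)
t(S) = S³
k = 1 (k = 1³ = 1)
Q(W) = 1/W
Q(193) - t(m(2, 10)) = 1/193 - 1*9³ = 1/193 - 1*729 = 1/193 - 729 = -140696/193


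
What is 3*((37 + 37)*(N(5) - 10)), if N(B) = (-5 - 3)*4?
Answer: -9324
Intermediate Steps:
N(B) = -32 (N(B) = -8*4 = -32)
3*((37 + 37)*(N(5) - 10)) = 3*((37 + 37)*(-32 - 10)) = 3*(74*(-42)) = 3*(-3108) = -9324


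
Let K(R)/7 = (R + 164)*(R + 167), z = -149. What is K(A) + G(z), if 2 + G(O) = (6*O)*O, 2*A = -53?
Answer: 1073741/4 ≈ 2.6844e+5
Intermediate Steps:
A = -53/2 (A = (1/2)*(-53) = -53/2 ≈ -26.500)
K(R) = 7*(164 + R)*(167 + R) (K(R) = 7*((R + 164)*(R + 167)) = 7*((164 + R)*(167 + R)) = 7*(164 + R)*(167 + R))
G(O) = -2 + 6*O**2 (G(O) = -2 + (6*O)*O = -2 + 6*O**2)
K(A) + G(z) = (191716 + 7*(-53/2)**2 + 2317*(-53/2)) + (-2 + 6*(-149)**2) = (191716 + 7*(2809/4) - 122801/2) + (-2 + 6*22201) = (191716 + 19663/4 - 122801/2) + (-2 + 133206) = 540925/4 + 133204 = 1073741/4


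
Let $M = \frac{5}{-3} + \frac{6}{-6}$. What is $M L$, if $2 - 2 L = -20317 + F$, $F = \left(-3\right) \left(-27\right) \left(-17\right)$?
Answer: $-28928$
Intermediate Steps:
$M = - \frac{8}{3}$ ($M = 5 \left(- \frac{1}{3}\right) + 6 \left(- \frac{1}{6}\right) = - \frac{5}{3} - 1 = - \frac{8}{3} \approx -2.6667$)
$F = -1377$ ($F = 81 \left(-17\right) = -1377$)
$L = 10848$ ($L = 1 - \frac{-20317 - 1377}{2} = 1 - -10847 = 1 + 10847 = 10848$)
$M L = \left(- \frac{8}{3}\right) 10848 = -28928$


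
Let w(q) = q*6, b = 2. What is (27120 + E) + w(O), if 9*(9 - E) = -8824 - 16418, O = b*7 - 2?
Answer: 90017/3 ≈ 30006.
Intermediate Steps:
O = 12 (O = 2*7 - 2 = 14 - 2 = 12)
w(q) = 6*q
E = 8441/3 (E = 9 - (-8824 - 16418)/9 = 9 - ⅑*(-25242) = 9 + 8414/3 = 8441/3 ≈ 2813.7)
(27120 + E) + w(O) = (27120 + 8441/3) + 6*12 = 89801/3 + 72 = 90017/3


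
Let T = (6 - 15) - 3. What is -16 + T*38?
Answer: -472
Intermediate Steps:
T = -12 (T = -9 - 3 = -12)
-16 + T*38 = -16 - 12*38 = -16 - 456 = -472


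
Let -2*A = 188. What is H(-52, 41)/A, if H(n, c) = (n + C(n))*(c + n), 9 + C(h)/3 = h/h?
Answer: -418/47 ≈ -8.8936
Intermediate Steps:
C(h) = -24 (C(h) = -27 + 3*(h/h) = -27 + 3*1 = -27 + 3 = -24)
A = -94 (A = -½*188 = -94)
H(n, c) = (-24 + n)*(c + n) (H(n, c) = (n - 24)*(c + n) = (-24 + n)*(c + n))
H(-52, 41)/A = ((-52)² - 24*41 - 24*(-52) + 41*(-52))/(-94) = (2704 - 984 + 1248 - 2132)*(-1/94) = 836*(-1/94) = -418/47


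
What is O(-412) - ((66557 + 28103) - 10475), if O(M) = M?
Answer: -84597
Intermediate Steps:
O(-412) - ((66557 + 28103) - 10475) = -412 - ((66557 + 28103) - 10475) = -412 - (94660 - 10475) = -412 - 1*84185 = -412 - 84185 = -84597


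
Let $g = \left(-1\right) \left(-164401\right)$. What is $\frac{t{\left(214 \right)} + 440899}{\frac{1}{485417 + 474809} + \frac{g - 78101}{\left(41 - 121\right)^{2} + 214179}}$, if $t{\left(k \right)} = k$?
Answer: $\frac{93430243709680502}{82867724379} \approx 1.1275 \cdot 10^{6}$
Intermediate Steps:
$g = 164401$
$\frac{t{\left(214 \right)} + 440899}{\frac{1}{485417 + 474809} + \frac{g - 78101}{\left(41 - 121\right)^{2} + 214179}} = \frac{214 + 440899}{\frac{1}{485417 + 474809} + \frac{164401 - 78101}{\left(41 - 121\right)^{2} + 214179}} = \frac{441113}{\frac{1}{960226} + \frac{86300}{\left(-80\right)^{2} + 214179}} = \frac{441113}{\frac{1}{960226} + \frac{86300}{6400 + 214179}} = \frac{441113}{\frac{1}{960226} + \frac{86300}{220579}} = \frac{441113}{\frac{82867724379}{211805690854}} = 441113 \cdot \frac{211805690854}{82867724379} = \frac{93430243709680502}{82867724379}$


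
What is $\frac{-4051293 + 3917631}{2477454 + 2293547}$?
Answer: $- \frac{133662}{4771001} \approx -0.028015$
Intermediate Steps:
$\frac{-4051293 + 3917631}{2477454 + 2293547} = - \frac{133662}{4771001}$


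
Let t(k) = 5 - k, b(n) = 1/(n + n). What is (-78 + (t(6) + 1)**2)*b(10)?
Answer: -39/10 ≈ -3.9000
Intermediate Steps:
b(n) = 1/(2*n)
(-78 + (t(6) + 1)**2)*b(10) = (-78 + ((5 - 1*6) + 1)**2)*((1/2)/10) = (-78 + ((5 - 6) + 1)**2)*((1/2)*(1/10)) = (-78 + (-1 + 1)**2)*(1/20) = (-78 + 0**2)*(1/20) = (-78 + 0)*(1/20) = -78*1/20 = -39/10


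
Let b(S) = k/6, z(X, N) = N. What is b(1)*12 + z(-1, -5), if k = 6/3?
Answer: -1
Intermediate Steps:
k = 2 (k = 6*(⅓) = 2)
b(S) = ⅓ (b(S) = 2/6 = 2*(⅙) = ⅓)
b(1)*12 + z(-1, -5) = (⅓)*12 - 5 = 4 - 5 = -1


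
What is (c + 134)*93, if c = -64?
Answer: 6510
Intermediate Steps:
(c + 134)*93 = (-64 + 134)*93 = 70*93 = 6510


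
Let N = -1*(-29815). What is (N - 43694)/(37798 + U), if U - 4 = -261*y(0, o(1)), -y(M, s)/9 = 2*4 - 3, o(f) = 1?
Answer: -13879/49547 ≈ -0.28012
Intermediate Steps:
y(M, s) = -45 (y(M, s) = -9*(2*4 - 3) = -9*(8 - 3) = -9*5 = -45)
N = 29815
U = 11749 (U = 4 - 261*(-45) = 4 + 11745 = 11749)
(N - 43694)/(37798 + U) = (29815 - 43694)/(37798 + 11749) = -13879/49547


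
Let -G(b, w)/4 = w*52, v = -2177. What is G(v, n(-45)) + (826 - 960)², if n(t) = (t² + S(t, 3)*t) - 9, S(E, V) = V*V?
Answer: -317132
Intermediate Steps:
S(E, V) = V²
n(t) = -9 + t² + 9*t (n(t) = (t² + 3²*t) - 9 = (t² + 9*t) - 9 = -9 + t² + 9*t)
G(b, w) = -208*w (G(b, w) = -4*w*52 = -208*w)
G(v, n(-45)) + (826 - 960)² = -208*(-9 + (-45)² + 9*(-45)) + (826 - 960)² = -208*(-9 + 2025 - 405) + (-134)² = -208*1611 + 17956 = -335088 + 17956 = -317132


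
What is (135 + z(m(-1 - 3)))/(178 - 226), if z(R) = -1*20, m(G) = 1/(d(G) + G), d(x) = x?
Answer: -115/48 ≈ -2.3958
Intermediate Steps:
m(G) = 1/(2*G) (m(G) = 1/(G + G) = 1/(2*G))
z(R) = -20
(135 + z(m(-1 - 3)))/(178 - 226) = (135 - 20)/(178 - 226) = 115/(-48) = 115*(-1/48) = -115/48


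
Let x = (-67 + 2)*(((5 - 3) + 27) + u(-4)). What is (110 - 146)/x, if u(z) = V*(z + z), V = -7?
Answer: 36/5525 ≈ 0.0065158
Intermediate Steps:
u(z) = -14*z (u(z) = -7*(z + z) = -14*z)
x = -5525 (x = (-67 + 2)*(((5 - 3) + 27) - 14*(-4)) = -65*((2 + 27) + 56) = -65*(29 + 56) = -65*85 = -5525)
(110 - 146)/x = (110 - 146)/(-5525) = -1/5525*(-36) = 36/5525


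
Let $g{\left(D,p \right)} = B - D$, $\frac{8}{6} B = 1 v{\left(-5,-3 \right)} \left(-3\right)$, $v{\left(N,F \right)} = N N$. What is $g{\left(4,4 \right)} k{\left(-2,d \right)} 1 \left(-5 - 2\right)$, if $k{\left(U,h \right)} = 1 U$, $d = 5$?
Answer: $- \frac{1687}{2} \approx -843.5$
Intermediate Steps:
$v{\left(N,F \right)} = N^{2}$
$B = - \frac{225}{4}$ ($B = \frac{3 \cdot 1 \left(-5\right)^{2} \left(-3\right)}{4} = \frac{3 \cdot 1 \cdot 25 \left(-3\right)}{4} = \frac{3 \cdot 25 \left(-3\right)}{4} = \frac{3}{4} \left(-75\right) = - \frac{225}{4} \approx -56.25$)
$k{\left(U,h \right)} = U$
$g{\left(D,p \right)} = - \frac{225}{4} - D$
$g{\left(4,4 \right)} k{\left(-2,d \right)} 1 \left(-5 - 2\right) = \left(- \frac{225}{4} - 4\right) \left(-2\right) 1 \left(-5 - 2\right) = \left(- \frac{225}{4} - 4\right) \left(-2\right) 1 \left(-7\right) = \left(- \frac{241}{4}\right) \left(-2\right) \left(-7\right) = \frac{241}{2} \left(-7\right) = - \frac{1687}{2}$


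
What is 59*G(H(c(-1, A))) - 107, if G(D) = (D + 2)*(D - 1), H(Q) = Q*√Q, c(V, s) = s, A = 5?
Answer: 7150 + 295*√5 ≈ 7809.6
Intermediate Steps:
H(Q) = Q^(3/2)
G(D) = (-1 + D)*(2 + D) (G(D) = (2 + D)*(-1 + D) = (-1 + D)*(2 + D))
59*G(H(c(-1, A))) - 107 = 59*(-2 + 5^(3/2) + (5^(3/2))²) - 107 = 59*(-2 + 5*√5 + (5*√5)²) - 107 = 59*(-2 + 5*√5 + 125) - 107 = 59*(123 + 5*√5) - 107 = (7257 + 295*√5) - 107 = 7150 + 295*√5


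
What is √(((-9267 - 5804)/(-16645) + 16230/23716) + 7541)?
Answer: √49559798194030870/2563330 ≈ 86.848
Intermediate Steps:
√(((-9267 - 5804)/(-16645) + 16230/23716) + 7541) = √((-15071*(-1/16645) + 16230*(1/23716)) + 7541) = √((15071/16645 + 8115/11858) + 7541) = √(313786093/197376410 + 7541) = √(1488729293903/197376410) = √49559798194030870/2563330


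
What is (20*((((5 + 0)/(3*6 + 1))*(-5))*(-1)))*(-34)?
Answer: -17000/19 ≈ -894.74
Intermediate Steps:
(20*((((5 + 0)/(3*6 + 1))*(-5))*(-1)))*(-34) = (20*(((5/(18 + 1))*(-5))*(-1)))*(-34) = (20*(((5/19)*(-5))*(-1)))*(-34) = (20*(-25/19*(-1)))*(-34) = (20*(25/19))*(-34) = (500/19)*(-34) = -17000/19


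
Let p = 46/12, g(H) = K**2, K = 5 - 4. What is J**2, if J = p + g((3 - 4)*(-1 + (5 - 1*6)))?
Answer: 841/36 ≈ 23.361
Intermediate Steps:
K = 1
g(H) = 1 (g(H) = 1**2 = 1)
p = 23/6 (p = 46*(1/12) = 23/6 ≈ 3.8333)
J = 29/6 (J = 23/6 + 1 = 29/6 ≈ 4.8333)
J**2 = (29/6)**2 = 841/36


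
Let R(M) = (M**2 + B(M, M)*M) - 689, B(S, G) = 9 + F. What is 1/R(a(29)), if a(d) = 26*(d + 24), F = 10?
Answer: 1/1924377 ≈ 5.1965e-7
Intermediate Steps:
B(S, G) = 19 (B(S, G) = 9 + 10 = 19)
a(d) = 624 + 26*d (a(d) = 26*(24 + d) = 624 + 26*d)
R(M) = -689 + M**2 + 19*M (R(M) = (M**2 + 19*M) - 689 = -689 + M**2 + 19*M)
1/R(a(29)) = 1/(-689 + (624 + 26*29)**2 + 19*(624 + 26*29)) = 1/(-689 + (624 + 754)**2 + 19*(624 + 754)) = 1/(-689 + 1378**2 + 19*1378) = 1/(-689 + 1898884 + 26182) = 1/1924377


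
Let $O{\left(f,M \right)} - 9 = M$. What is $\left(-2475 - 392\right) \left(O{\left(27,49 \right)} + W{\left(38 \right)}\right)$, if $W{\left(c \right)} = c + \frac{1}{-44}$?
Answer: $- \frac{12107341}{44} \approx -2.7517 \cdot 10^{5}$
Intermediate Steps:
$W{\left(c \right)} = - \frac{1}{44} + c$ ($W{\left(c \right)} = c - \frac{1}{44} = - \frac{1}{44} + c$)
$O{\left(f,M \right)} = 9 + M$
$\left(-2475 - 392\right) \left(O{\left(27,49 \right)} + W{\left(38 \right)}\right) = \left(-2475 - 392\right) \left(\left(9 + 49\right) + \left(- \frac{1}{44} + 38\right)\right) = - 2867 \left(58 + \frac{1671}{44}\right) = \left(-2867\right) \frac{4223}{44} = - \frac{12107341}{44}$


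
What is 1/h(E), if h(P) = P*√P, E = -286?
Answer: I*√286/81796 ≈ 0.00020675*I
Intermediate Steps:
h(P) = P^(3/2)
1/h(E) = 1/((-286)^(3/2)) = 1/(-286*I*√286) = I*√286/81796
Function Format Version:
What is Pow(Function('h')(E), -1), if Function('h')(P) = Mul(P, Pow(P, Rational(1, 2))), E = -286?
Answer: Mul(Rational(1, 81796), I, Pow(286, Rational(1, 2))) ≈ Mul(0.00020675, I)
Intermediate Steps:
Function('h')(P) = Pow(P, Rational(3, 2))
Pow(Function('h')(E), -1) = Pow(Pow(-286, Rational(3, 2)), -1) = Pow(Mul(-286, I, Pow(286, Rational(1, 2))), -1) = Mul(Rational(1, 81796), I, Pow(286, Rational(1, 2)))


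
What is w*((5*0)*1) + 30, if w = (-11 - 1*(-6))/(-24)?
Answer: 30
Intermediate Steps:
w = 5/24 (w = (-11 + 6)*(-1/24) = -5*(-1/24) = 5/24 ≈ 0.20833)
w*((5*0)*1) + 30 = 5*((5*0)*1)/24 + 30 = 5*(0*1)/24 + 30 = (5/24)*0 + 30 = 0 + 30 = 30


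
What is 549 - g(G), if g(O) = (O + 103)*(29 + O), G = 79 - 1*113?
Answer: 894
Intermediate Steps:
G = -34 (G = 79 - 113 = -34)
g(O) = (29 + O)*(103 + O) (g(O) = (103 + O)*(29 + O) = (29 + O)*(103 + O))
549 - g(G) = 549 - (2987 + (-34)**2 + 132*(-34)) = 549 - (2987 + 1156 - 4488) = 549 - 1*(-345) = 549 + 345 = 894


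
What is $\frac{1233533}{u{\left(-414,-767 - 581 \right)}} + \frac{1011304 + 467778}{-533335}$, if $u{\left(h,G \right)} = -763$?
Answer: $- \frac{8558634573}{5284865} \approx -1619.5$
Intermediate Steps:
$\frac{1233533}{u{\left(-414,-767 - 581 \right)}} + \frac{1011304 + 467778}{-533335} = \frac{1233533}{-763} + \frac{1011304 + 467778}{-533335} = 1233533 \left(- \frac{1}{763}\right) + 1479082 \left(- \frac{1}{533335}\right) = - \frac{176219}{109} - \frac{134462}{48485} = - \frac{8558634573}{5284865}$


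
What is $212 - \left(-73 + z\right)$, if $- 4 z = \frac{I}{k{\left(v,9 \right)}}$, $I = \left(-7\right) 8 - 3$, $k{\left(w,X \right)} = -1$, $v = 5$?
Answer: $\frac{1199}{4} \approx 299.75$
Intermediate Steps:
$I = -59$ ($I = -56 - 3 = -59$)
$z = - \frac{59}{4}$ ($z = - \frac{\left(-59\right) \frac{1}{-1}}{4} = - \frac{\left(-59\right) \left(-1\right)}{4} = \left(- \frac{1}{4}\right) 59 = - \frac{59}{4} \approx -14.75$)
$212 - \left(-73 + z\right) = 212 - \left(-73 - \frac{59}{4}\right) = 212 - - \frac{351}{4} = 212 + \frac{351}{4} = \frac{1199}{4}$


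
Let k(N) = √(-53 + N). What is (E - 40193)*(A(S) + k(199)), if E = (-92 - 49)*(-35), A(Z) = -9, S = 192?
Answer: 317322 - 35258*√146 ≈ -1.0870e+5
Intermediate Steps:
E = 4935 (E = -141*(-35) = 4935)
(E - 40193)*(A(S) + k(199)) = (4935 - 40193)*(-9 + √(-53 + 199)) = -35258*(-9 + √146) = 317322 - 35258*√146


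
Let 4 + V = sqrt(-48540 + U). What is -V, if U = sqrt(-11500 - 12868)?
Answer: 4 - 2*sqrt(-12135 + I*sqrt(1523)) ≈ 3.6457 - 220.32*I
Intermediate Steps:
U = 4*I*sqrt(1523) (U = sqrt(-24368) = 4*I*sqrt(1523) ≈ 156.1*I)
V = -4 + sqrt(-48540 + 4*I*sqrt(1523)) ≈ -3.6457 + 220.32*I
-V = -(-4 + 2*sqrt(-12135 + I*sqrt(1523))) = 4 - 2*sqrt(-12135 + I*sqrt(1523))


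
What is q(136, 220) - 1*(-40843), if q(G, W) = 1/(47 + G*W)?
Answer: 1223942182/29967 ≈ 40843.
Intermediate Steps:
q(136, 220) - 1*(-40843) = 1/(47 + 136*220) - 1*(-40843) = 1/(47 + 29920) + 40843 = 1/29967 + 40843 = 1223942182/29967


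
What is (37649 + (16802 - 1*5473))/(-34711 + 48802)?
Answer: 16326/4697 ≈ 3.4758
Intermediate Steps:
(37649 + (16802 - 1*5473))/(-34711 + 48802) = (37649 + (16802 - 5473))/14091 = (37649 + 11329)*(1/14091) = 48978*(1/14091) = 16326/4697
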